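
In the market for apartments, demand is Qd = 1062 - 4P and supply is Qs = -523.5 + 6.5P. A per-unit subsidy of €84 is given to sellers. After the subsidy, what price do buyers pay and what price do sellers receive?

Buyers pay €99; sellers receive €183

Pre-subsidy: 1062 - 4P = -523.5 + 6.5P gives P* = 151, Q* = 458.
With the subsidy, sellers receive Ps = Pb + 84 for each unit, where Pb is the price buyers pay.
Supply in terms of Pb becomes Qs = -523.5 + 6.5(Pb + 84) = 22.5 + 6.5Pb. Setting this equal to demand: 1062 - 4Pb = 22.5 + 6.5Pb, so Pb = 99.
Sellers receive Ps = 99 + 84 = 183; Q' = 1062 − 4·99 = 666.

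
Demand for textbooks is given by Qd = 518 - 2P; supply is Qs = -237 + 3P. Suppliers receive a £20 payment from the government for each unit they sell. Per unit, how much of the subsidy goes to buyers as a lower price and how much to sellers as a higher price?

Pre-subsidy: 518 - 2P = -237 + 3P gives P* = 151, Q* = 216.
With the subsidy, sellers receive Ps = Pb + 20 for each unit, where Pb is the price buyers pay.
Supply in terms of Pb becomes Qs = -237 + 3(Pb + 20) = -177 + 3Pb. Setting this equal to demand: 518 - 2Pb = -177 + 3Pb, so Pb = 139.
Sellers receive Ps = 139 + 20 = 159; Q' = 518 − 2·139 = 240.
Buyers' price falls by P* − Pb = 151 − 139 = 12; sellers' price rises by Ps − P* = 159 − 151 = 8.

Buyers gain £12 per unit; sellers gain £8 per unit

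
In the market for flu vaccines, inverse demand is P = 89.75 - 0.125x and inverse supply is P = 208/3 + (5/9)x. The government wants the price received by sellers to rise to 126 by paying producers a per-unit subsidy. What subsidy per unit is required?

At a seller price of 126, quantity supplied is -124.8 + 1.8·126 = 102.
Buyers absorb 102 only when they pay Pb = 89.75 − 0.125·102 = 77.
s = Ps − Pb = 126 − 77 = 49.

Required subsidy s = 49 per unit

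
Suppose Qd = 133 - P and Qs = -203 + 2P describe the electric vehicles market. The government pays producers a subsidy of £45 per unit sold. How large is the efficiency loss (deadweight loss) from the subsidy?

Deadweight loss = £675

Pre-subsidy: 133 - P = -203 + 2P gives P* = 112, Q* = 21.
With the subsidy, sellers receive Ps = Pb + 45 for each unit, where Pb is the price buyers pay.
Supply in terms of Pb becomes Qs = -203 + 2(Pb + 45) = -113 + 2Pb. Setting this equal to demand: 133 - Pb = -113 + 2Pb, so Pb = 82.
Sellers receive Ps = 82 + 45 = 127; Q' = 133 − 1·82 = 51.
The subsidy expands output by 51 − 21 = 30 past the efficient level; on those units the gap between marginal cost and willingness to pay runs from 0 up to 45.
DWL = ½ × 45 × 30 = 675.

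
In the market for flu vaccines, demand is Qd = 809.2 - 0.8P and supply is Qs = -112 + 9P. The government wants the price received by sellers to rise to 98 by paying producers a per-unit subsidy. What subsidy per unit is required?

At a seller price of 98, quantity supplied is -112 + 9·98 = 770.
Buyers absorb 770 only when they pay Pb with 809.2 − 0.8·Pb = 770, i.e. Pb = 49.
s = Ps − Pb = 98 − 49 = 49.

Required subsidy s = 49 per unit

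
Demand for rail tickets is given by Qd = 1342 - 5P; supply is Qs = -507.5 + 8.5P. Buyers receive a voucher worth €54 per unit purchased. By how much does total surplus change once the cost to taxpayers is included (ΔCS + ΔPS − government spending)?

Net change in total surplus = -€4590

Pre-subsidy: 1342 - 5P = -507.5 + 8.5P gives P* = 137, Q* = 657.
With the rebate, buyers effectively pay Pb = Ps − 54, where Ps is the price sellers receive.
Demand in terms of Ps becomes Qd = 1342 − 5(Ps − 54) = 1612 - 5Ps. Setting this equal to supply: 1612 - 5Ps = -507.5 + 8.5Ps, so Ps = 157.
Buyers pay Pb = 157 − 54 = 103; Q' = -507.5 + 8.5·157 = 827.
ΔCS = ½(657 + 827)(137 − 103) = 25228; ΔPS = ½(657 + 827)(157 − 137) = 14840.
Government spending = 54 × 827 = 44658.
Net change = 25228 + 14840 − 44658 = -4590. The loss equals the DWL triangle ½·54·170.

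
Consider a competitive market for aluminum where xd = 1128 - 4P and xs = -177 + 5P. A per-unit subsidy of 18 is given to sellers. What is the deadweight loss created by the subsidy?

Deadweight loss = 360

Pre-subsidy: 1128 - 4P = -177 + 5P gives P* = 145, x* = 548.
With the subsidy, sellers receive Ps = Pb + 18 for each unit, where Pb is the price buyers pay.
Supply in terms of Pb becomes xs = -177 + 5(Pb + 18) = -87 + 5Pb. Setting this equal to demand: 1128 - 4Pb = -87 + 5Pb, so Pb = 135.
Sellers receive Ps = 135 + 18 = 153; x' = 1128 − 4·135 = 588.
The subsidy expands output by 588 − 548 = 40 past the efficient level; on those units the gap between marginal cost and willingness to pay runs from 0 up to 18.
DWL = ½ × 18 × 40 = 360.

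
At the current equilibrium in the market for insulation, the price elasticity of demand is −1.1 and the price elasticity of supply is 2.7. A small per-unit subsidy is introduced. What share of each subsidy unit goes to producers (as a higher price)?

Producer share = 11/38

For a small subsidy around the equilibrium, the benefit split depends on the relative slopes, which at a point are proportional to the elasticities.
Buyer share = εs/(εs + |εd|) = 2.7/(2.7 + 1.1) = 27/38; seller share = |εd|/(εs + |εd|) = 11/38.
So producers capture 11/38 of the subsidy.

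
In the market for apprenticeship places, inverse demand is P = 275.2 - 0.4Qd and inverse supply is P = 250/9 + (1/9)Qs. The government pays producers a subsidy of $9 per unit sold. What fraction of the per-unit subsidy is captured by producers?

Producer share = 5/23

Pre-subsidy: 275.2 - 0.4Q = 250/9 + (1/9)Q gives Q* = 11134/23 and P* = 1876/23.
With the subsidy, sellers receive Ps = Pb + 9 for each unit, where Pb is the price buyers pay.
On the curves, Pb = 275.2 - 0.4Q and Ps = 250/9 + (1/9)Q; the wedge Ps − Pb = 9 gives 250/9 + (1/9)Q − (275.2 - 0.4Q) = 9, so Q' = 11539/23.
Then Pb = 275.2 − 0.4·(11539/23) = 1714/23 and Ps = 250/9 + (1/9)·(11539/23) = 1921/23.
Buyers' price falls by P* − Pb = 1876/23 − 1714/23 = 162/23; sellers' price rises by Ps − P* = 1921/23 − 1876/23 = 45/23.
So producers capture (45/23)/9 = 5/23 of each unit of subsidy.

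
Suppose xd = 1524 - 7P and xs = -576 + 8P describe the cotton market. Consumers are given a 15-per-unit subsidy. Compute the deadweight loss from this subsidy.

Pre-subsidy: 1524 - 7P = -576 + 8P gives P* = 140, x* = 544.
With the rebate, buyers effectively pay Pb = Ps − 15, where Ps is the price sellers receive.
Demand in terms of Ps becomes xd = 1524 − 7(Ps − 15) = 1629 - 7Ps. Setting this equal to supply: 1629 - 7Ps = -576 + 8Ps, so Ps = 147.
Buyers pay Pb = 147 − 15 = 132; x' = -576 + 8·147 = 600.
The subsidy expands output by 600 − 544 = 56 past the efficient level; on those units the gap between marginal cost and willingness to pay runs from 0 up to 15.
DWL = ½ × 15 × 56 = 420.

Deadweight loss = 420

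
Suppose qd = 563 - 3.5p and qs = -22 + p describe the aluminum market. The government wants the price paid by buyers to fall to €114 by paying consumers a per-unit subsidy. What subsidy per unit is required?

Required subsidy s = €72 per unit

At a buyer price of 114, quantity demanded is 563 − 3.5·114 = 164.
Sellers supply 164 only when they receive ps with -22 + 1·ps = 164, i.e. ps = 186.
s = ps − pb = 186 − 114 = 72.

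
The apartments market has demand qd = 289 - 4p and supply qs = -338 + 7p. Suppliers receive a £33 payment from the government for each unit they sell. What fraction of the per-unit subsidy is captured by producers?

Pre-subsidy: 289 - 4p = -338 + 7p gives p* = 57, q* = 61.
With the subsidy, sellers receive ps = pb + 33 for each unit, where pb is the price buyers pay.
Supply in terms of pb becomes qs = -338 + 7(pb + 33) = -107 + 7pb. Setting this equal to demand: 289 - 4pb = -107 + 7pb, so pb = 36.
Sellers receive ps = 36 + 33 = 69; q' = 289 − 4·36 = 145.
Buyers' price falls by p* − pb = 57 − 36 = 21; sellers' price rises by ps − p* = 69 − 57 = 12.
So producers capture 12/33 = 4/11 of each unit of subsidy.

Producer share = 4/11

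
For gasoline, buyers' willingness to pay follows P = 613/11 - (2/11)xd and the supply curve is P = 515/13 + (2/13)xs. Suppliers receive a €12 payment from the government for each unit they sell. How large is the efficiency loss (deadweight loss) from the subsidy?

Deadweight loss = €214.5

Pre-subsidy: 613/11 - (2/11)x = 515/13 + (2/13)x gives x* = 48 and P* = 47.
With the subsidy, sellers receive Ps = Pb + 12 for each unit, where Pb is the price buyers pay.
On the curves, Pb = 613/11 - (2/11)x and Ps = 515/13 + (2/13)x; the wedge Ps − Pb = 12 gives 515/13 + (2/13)x − (613/11 - (2/11)x) = 12, so x' = 83.75.
Then Pb = 613/11 − (2/11)·83.75 = 40.5 and Ps = 515/13 + (2/13)·83.75 = 52.5.
The subsidy expands output by 83.75 − 48 = 35.75 past the efficient level; on those units the gap between marginal cost and willingness to pay runs from 0 up to 12.
DWL = ½ × 12 × 35.75 = 214.5.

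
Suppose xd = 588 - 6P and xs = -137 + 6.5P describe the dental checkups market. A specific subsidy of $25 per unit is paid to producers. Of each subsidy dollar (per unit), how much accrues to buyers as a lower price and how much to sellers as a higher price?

Pre-subsidy: 588 - 6P = -137 + 6.5P gives P* = 58, x* = 240.
With the subsidy, sellers receive Ps = Pb + 25 for each unit, where Pb is the price buyers pay.
Supply in terms of Pb becomes xs = -137 + 6.5(Pb + 25) = 25.5 + 6.5Pb. Setting this equal to demand: 588 - 6Pb = 25.5 + 6.5Pb, so Pb = 45.
Sellers receive Ps = 45 + 25 = 70; x' = 588 − 6·45 = 318.
Buyers' price falls by P* − Pb = 58 − 45 = 13; sellers' price rises by Ps − P* = 70 − 58 = 12.

Buyers gain $13 per unit; sellers gain $12 per unit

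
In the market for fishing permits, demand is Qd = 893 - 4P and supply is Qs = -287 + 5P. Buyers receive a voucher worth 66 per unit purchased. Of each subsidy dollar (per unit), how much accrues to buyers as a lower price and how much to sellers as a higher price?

Buyers gain 110/3 per unit; sellers gain 88/3 per unit

Pre-subsidy: 893 - 4P = -287 + 5P gives P* = 1180/9, Q* = 3317/9.
With the rebate, buyers effectively pay Pb = Ps − 66, where Ps is the price sellers receive.
Demand in terms of Ps becomes Qd = 893 − 4(Ps − 66) = 1157 - 4Ps. Setting this equal to supply: 1157 - 4Ps = -287 + 5Ps, so Ps = 1444/9.
Buyers pay Pb = 1444/9 − 66 = 850/9; Q' = -287 + 5·(1444/9) = 4637/9.
Buyers' price falls by P* − Pb = 1180/9 − 850/9 = 110/3; sellers' price rises by Ps − P* = 1444/9 − 1180/9 = 88/3.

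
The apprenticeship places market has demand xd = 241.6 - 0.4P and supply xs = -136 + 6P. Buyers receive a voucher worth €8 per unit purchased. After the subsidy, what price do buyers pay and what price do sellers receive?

Buyers pay €51.5; sellers receive €59.5

Pre-subsidy: 241.6 - 0.4P = -136 + 6P gives P* = 59, x* = 218.
With the rebate, buyers effectively pay Pb = Ps − 8, where Ps is the price sellers receive.
Demand in terms of Ps becomes xd = 241.6 − 0.4(Ps − 8) = 244.8 - 0.4Ps. Setting this equal to supply: 244.8 - 0.4Ps = -136 + 6Ps, so Ps = 59.5.
Buyers pay Pb = 59.5 − 8 = 51.5; x' = -136 + 6·59.5 = 221.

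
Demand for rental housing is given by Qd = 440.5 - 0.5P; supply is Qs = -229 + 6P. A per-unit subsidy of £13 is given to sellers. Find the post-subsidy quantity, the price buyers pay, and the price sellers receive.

Q' = 395; buyers pay £91; sellers receive £104

Pre-subsidy: 440.5 - 0.5P = -229 + 6P gives P* = 103, Q* = 389.
With the subsidy, sellers receive Ps = Pb + 13 for each unit, where Pb is the price buyers pay.
Supply in terms of Pb becomes Qs = -229 + 6(Pb + 13) = -151 + 6Pb. Setting this equal to demand: 440.5 - 0.5Pb = -151 + 6Pb, so Pb = 91.
Sellers receive Ps = 91 + 13 = 104; Q' = 440.5 − 0.5·91 = 395.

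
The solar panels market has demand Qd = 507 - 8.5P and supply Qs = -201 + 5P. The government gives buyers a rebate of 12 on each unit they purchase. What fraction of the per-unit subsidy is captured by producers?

Pre-subsidy: 507 - 8.5P = -201 + 5P gives P* = 472/9, Q* = 551/9.
With the rebate, buyers effectively pay Pb = Ps − 12, where Ps is the price sellers receive.
Demand in terms of Ps becomes Qd = 507 − 8.5(Ps − 12) = 609 - 8.5Ps. Setting this equal to supply: 609 - 8.5Ps = -201 + 5Ps, so Ps = 60.
Buyers pay Pb = 60 − 12 = 48; Q' = -201 + 5·60 = 99.
Buyers' price falls by P* − Pb = 472/9 − 48 = 40/9; sellers' price rises by Ps − P* = 60 − 472/9 = 68/9.
So producers capture (68/9)/12 = 17/27 of each unit of subsidy.

Producer share = 17/27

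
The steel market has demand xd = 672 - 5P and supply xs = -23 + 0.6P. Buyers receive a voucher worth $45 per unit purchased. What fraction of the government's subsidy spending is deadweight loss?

DWL / government spending = 675/4232

Pre-subsidy: 672 - 5P = -23 + 0.6P gives P* = 3475/28, x* = 1441/28.
With the rebate, buyers effectively pay Pb = Ps − 45, where Ps is the price sellers receive.
Demand in terms of Ps becomes xd = 672 − 5(Ps − 45) = 897 - 5Ps. Setting this equal to supply: 897 - 5Ps = -23 + 0.6Ps, so Ps = 1150/7.
Buyers pay Pb = 1150/7 − 45 = 835/7; x' = -23 + 0.6·(1150/7) = 529/7.
ΔCS = ½(1441/28 + 529/7)(3475/28 − 835/7) = 480195/1568; ΔPS = ½(1441/28 + 529/7)(1150/7 − 3475/28) = 4001625/1568.
Government spending = 45 × 529/7 = 23805/7.
DWL = ½ × 45 × (529/7 − 1441/28) = 30375/56; fraction = (30375/56) / (23805/7) = 675/4232.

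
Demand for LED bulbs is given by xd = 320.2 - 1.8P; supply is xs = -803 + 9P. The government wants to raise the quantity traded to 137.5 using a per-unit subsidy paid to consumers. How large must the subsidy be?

At x = 137.5, invert demand for the buyer price: Pb = (320.2 − 137.5)/1.8 = 101.5; invert supply for the seller price: Ps = (137.5 − (-803))/9 = 104.5.
The subsidy must fill the gap: s = Ps − Pb = 104.5 − 101.5 = 3.

Required subsidy s = 3 per unit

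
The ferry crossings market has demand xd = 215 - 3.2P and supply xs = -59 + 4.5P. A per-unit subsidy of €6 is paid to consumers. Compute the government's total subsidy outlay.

Pre-subsidy: 215 - 3.2P = -59 + 4.5P gives P* = 2740/77, x* = 7787/77.
With the rebate, buyers effectively pay Pb = Ps − 6, where Ps is the price sellers receive.
Demand in terms of Ps becomes xd = 215 − 3.2(Ps − 6) = 234.2 - 3.2Ps. Setting this equal to supply: 234.2 - 3.2Ps = -59 + 4.5Ps, so Ps = 2932/77.
Buyers pay Pb = 2932/77 − 6 = 2470/77; x' = -59 + 4.5·(2932/77) = 8651/77.
Government outlay = subsidy × quantity = 6 × 8651/77 = 51906/77.

Government cost = 51906/77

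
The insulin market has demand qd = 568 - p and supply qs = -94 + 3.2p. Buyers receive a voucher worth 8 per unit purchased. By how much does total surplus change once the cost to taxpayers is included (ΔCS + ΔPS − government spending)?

Net change in total surplus = -512/21

Pre-subsidy: 568 - p = -94 + 3.2p gives p* = 3310/21, q* = 8618/21.
With the rebate, buyers effectively pay pb = ps − 8, where ps is the price sellers receive.
Demand in terms of ps becomes qd = 568 − 1(ps − 8) = 576 - ps. Setting this equal to supply: 576 - ps = -94 + 3.2ps, so ps = 3350/21.
Buyers pay pb = 3350/21 − 8 = 3182/21; q' = -94 + 3.2·(3350/21) = 8746/21.
ΔCS = ½(8618/21 + 8746/21)(3310/21 − 3182/21) = 370432/147; ΔPS = ½(8618/21 + 8746/21)(3350/21 − 3310/21) = 115760/147.
Government spending = 8 × 8746/21 = 69968/21.
Net change = 370432/147 + 115760/147 − 69968/21 = -512/21. The loss equals the DWL triangle ½·8·128/21.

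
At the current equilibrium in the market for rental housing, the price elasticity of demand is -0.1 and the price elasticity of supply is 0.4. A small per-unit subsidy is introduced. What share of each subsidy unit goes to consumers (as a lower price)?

For a small subsidy around the equilibrium, the benefit split depends on the relative slopes, which at a point are proportional to the elasticities.
Buyer share = εs/(εs + |εd|) = 0.4/(0.4 + 0.1) = 0.8; seller share = |εd|/(εs + |εd|) = 0.2.

Consumer share = 0.8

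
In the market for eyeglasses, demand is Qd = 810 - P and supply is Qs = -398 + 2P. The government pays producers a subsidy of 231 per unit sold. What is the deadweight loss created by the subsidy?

Pre-subsidy: 810 - P = -398 + 2P gives P* = 1208/3, Q* = 1222/3.
With the subsidy, sellers receive Ps = Pb + 231 for each unit, where Pb is the price buyers pay.
Supply in terms of Pb becomes Qs = -398 + 2(Pb + 231) = 64 + 2Pb. Setting this equal to demand: 810 - Pb = 64 + 2Pb, so Pb = 746/3.
Sellers receive Ps = 746/3 + 231 = 1439/3; Q' = 810 − 1·(746/3) = 1684/3.
The subsidy expands output by 1684/3 − 1222/3 = 154 past the efficient level; on those units the gap between marginal cost and willingness to pay runs from 0 up to 231.
DWL = ½ × 231 × 154 = 17787.

Deadweight loss = 17787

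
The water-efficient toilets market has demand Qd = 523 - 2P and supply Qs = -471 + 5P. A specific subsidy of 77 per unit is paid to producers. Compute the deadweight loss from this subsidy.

Deadweight loss = 4235

Pre-subsidy: 523 - 2P = -471 + 5P gives P* = 142, Q* = 239.
With the subsidy, sellers receive Ps = Pb + 77 for each unit, where Pb is the price buyers pay.
Supply in terms of Pb becomes Qs = -471 + 5(Pb + 77) = -86 + 5Pb. Setting this equal to demand: 523 - 2Pb = -86 + 5Pb, so Pb = 87.
Sellers receive Ps = 87 + 77 = 164; Q' = 523 − 2·87 = 349.
The subsidy expands output by 349 − 239 = 110 past the efficient level; on those units the gap between marginal cost and willingness to pay runs from 0 up to 77.
DWL = ½ × 77 × 110 = 4235.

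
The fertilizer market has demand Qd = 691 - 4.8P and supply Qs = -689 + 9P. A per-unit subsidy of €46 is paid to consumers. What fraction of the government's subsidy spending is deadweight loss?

Pre-subsidy: 691 - 4.8P = -689 + 9P gives P* = 100, Q* = 211.
With the rebate, buyers effectively pay Pb = Ps − 46, where Ps is the price sellers receive.
Demand in terms of Ps becomes Qd = 691 − 4.8(Ps − 46) = 911.8 - 4.8Ps. Setting this equal to supply: 911.8 - 4.8Ps = -689 + 9Ps, so Ps = 116.
Buyers pay Pb = 116 − 46 = 70; Q' = -689 + 9·116 = 355.
ΔCS = ½(211 + 355)(100 − 70) = 8490; ΔPS = ½(211 + 355)(116 − 100) = 4528.
Government spending = 46 × 355 = 16330.
DWL = ½ × 46 × (355 − 211) = 3312; fraction = 3312 / 16330 = 72/355.

DWL / government spending = 72/355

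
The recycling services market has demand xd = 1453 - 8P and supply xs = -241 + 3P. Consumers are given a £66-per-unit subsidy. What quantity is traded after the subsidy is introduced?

Pre-subsidy: 1453 - 8P = -241 + 3P gives P* = 154, x* = 221.
With the rebate, buyers effectively pay Pb = Ps − 66, where Ps is the price sellers receive.
Demand in terms of Ps becomes xd = 1453 − 8(Ps − 66) = 1981 - 8Ps. Setting this equal to supply: 1981 - 8Ps = -241 + 3Ps, so Ps = 202.
Buyers pay Pb = 202 − 66 = 136; x' = -241 + 3·202 = 365.

x' = 365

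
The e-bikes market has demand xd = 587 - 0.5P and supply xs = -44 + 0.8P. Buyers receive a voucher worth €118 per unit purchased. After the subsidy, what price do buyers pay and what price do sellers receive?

Pre-subsidy: 587 - 0.5P = -44 + 0.8P gives P* = 6310/13, x* = 4476/13.
With the rebate, buyers effectively pay Pb = Ps − 118, where Ps is the price sellers receive.
Demand in terms of Ps becomes xd = 587 − 0.5(Ps − 118) = 646 - 0.5Ps. Setting this equal to supply: 646 - 0.5Ps = -44 + 0.8Ps, so Ps = 6900/13.
Buyers pay Pb = 6900/13 − 118 = 5366/13; x' = -44 + 0.8·(6900/13) = 4948/13.

Buyers pay 5366/13; sellers receive 6900/13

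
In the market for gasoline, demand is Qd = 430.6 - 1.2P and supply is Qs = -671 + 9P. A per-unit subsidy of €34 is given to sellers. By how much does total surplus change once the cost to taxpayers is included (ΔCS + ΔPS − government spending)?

Net change in total surplus = -€612

Pre-subsidy: 430.6 - 1.2P = -671 + 9P gives P* = 108, Q* = 301.
With the subsidy, sellers receive Ps = Pb + 34 for each unit, where Pb is the price buyers pay.
Supply in terms of Pb becomes Qs = -671 + 9(Pb + 34) = -365 + 9Pb. Setting this equal to demand: 430.6 - 1.2Pb = -365 + 9Pb, so Pb = 78.
Sellers receive Ps = 78 + 34 = 112; Q' = 430.6 − 1.2·78 = 337.
ΔCS = ½(301 + 337)(108 − 78) = 9570; ΔPS = ½(301 + 337)(112 − 108) = 1276.
Government spending = 34 × 337 = 11458.
Net change = 9570 + 1276 − 11458 = -612. The loss equals the DWL triangle ½·34·36.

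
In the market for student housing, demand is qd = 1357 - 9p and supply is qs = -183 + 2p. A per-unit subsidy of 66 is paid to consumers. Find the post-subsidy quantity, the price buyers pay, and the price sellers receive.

Pre-subsidy: 1357 - 9p = -183 + 2p gives p* = 140, q* = 97.
With the rebate, buyers effectively pay pb = ps − 66, where ps is the price sellers receive.
Demand in terms of ps becomes qd = 1357 − 9(ps − 66) = 1951 - 9ps. Setting this equal to supply: 1951 - 9ps = -183 + 2ps, so ps = 194.
Buyers pay pb = 194 − 66 = 128; q' = -183 + 2·194 = 205.

q' = 205; buyers pay 128; sellers receive 194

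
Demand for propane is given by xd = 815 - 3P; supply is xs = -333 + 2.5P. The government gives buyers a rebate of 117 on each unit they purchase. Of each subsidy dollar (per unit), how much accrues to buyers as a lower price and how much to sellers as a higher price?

Buyers gain 585/11 per unit; sellers gain 702/11 per unit

Pre-subsidy: 815 - 3P = -333 + 2.5P gives P* = 2296/11, x* = 2077/11.
With the rebate, buyers effectively pay Pb = Ps − 117, where Ps is the price sellers receive.
Demand in terms of Ps becomes xd = 815 − 3(Ps − 117) = 1166 - 3Ps. Setting this equal to supply: 1166 - 3Ps = -333 + 2.5Ps, so Ps = 2998/11.
Buyers pay Pb = 2998/11 − 117 = 1711/11; x' = -333 + 2.5·(2998/11) = 3832/11.
Buyers' price falls by P* − Pb = 2296/11 − 1711/11 = 585/11; sellers' price rises by Ps − P* = 2998/11 − 2296/11 = 702/11.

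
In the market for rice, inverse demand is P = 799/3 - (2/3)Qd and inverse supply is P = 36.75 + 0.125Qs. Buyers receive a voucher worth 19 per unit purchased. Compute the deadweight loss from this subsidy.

Deadweight loss = 228

Pre-subsidy: 799/3 - (2/3)Q = 36.75 + 0.125Q gives Q* = 290 and P* = 73.
With the rebate, buyers effectively pay Pb = Ps − 19, where Ps is the price sellers receive.
On the curves, Pb = 799/3 - (2/3)Q and Ps = 36.75 + 0.125Q; the wedge Ps − Pb = 19 gives 36.75 + 0.125Q − (799/3 - (2/3)Q) = 19, so Q' = 314.
Then Pb = 799/3 − (2/3)·314 = 57 and Ps = 36.75 + 0.125·314 = 76.
The subsidy expands output by 314 − 290 = 24 past the efficient level; on those units the gap between marginal cost and willingness to pay runs from 0 up to 19.
DWL = ½ × 19 × 24 = 228.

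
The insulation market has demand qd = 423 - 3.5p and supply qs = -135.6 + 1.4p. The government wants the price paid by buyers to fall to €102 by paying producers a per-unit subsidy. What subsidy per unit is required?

At a buyer price of 102, quantity demanded is 423 − 3.5·102 = 66.
Sellers supply 66 only when they receive ps with -135.6 + 1.4·ps = 66, i.e. ps = 144.
s = ps − pb = 144 − 102 = 42.

Required subsidy s = €42 per unit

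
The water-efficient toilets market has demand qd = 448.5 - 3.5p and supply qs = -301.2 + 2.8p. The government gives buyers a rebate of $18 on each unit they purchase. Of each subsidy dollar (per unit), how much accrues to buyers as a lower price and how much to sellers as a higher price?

Pre-subsidy: 448.5 - 3.5p = -301.2 + 2.8p gives p* = 119, q* = 32.
With the rebate, buyers effectively pay pb = ps − 18, where ps is the price sellers receive.
Demand in terms of ps becomes qd = 448.5 − 3.5(ps − 18) = 511.5 - 3.5ps. Setting this equal to supply: 511.5 - 3.5ps = -301.2 + 2.8ps, so ps = 129.
Buyers pay pb = 129 − 18 = 111; q' = -301.2 + 2.8·129 = 60.
Buyers' price falls by p* − pb = 119 − 111 = 8; sellers' price rises by ps − p* = 129 − 119 = 10.

Buyers gain $8 per unit; sellers gain $10 per unit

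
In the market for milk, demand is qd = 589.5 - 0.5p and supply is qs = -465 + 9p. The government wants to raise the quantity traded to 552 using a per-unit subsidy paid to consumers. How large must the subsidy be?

At q = 552, invert demand for the buyer price: pb = (589.5 − 552)/0.5 = 75; invert supply for the seller price: ps = (552 − (-465))/9 = 113.
The subsidy must fill the gap: s = ps − pb = 113 − 75 = 38.

Required subsidy s = 38 per unit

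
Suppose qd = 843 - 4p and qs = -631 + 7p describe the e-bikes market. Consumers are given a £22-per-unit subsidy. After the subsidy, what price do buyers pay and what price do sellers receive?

Buyers pay £120; sellers receive £142

Pre-subsidy: 843 - 4p = -631 + 7p gives p* = 134, q* = 307.
With the rebate, buyers effectively pay pb = ps − 22, where ps is the price sellers receive.
Demand in terms of ps becomes qd = 843 − 4(ps − 22) = 931 - 4ps. Setting this equal to supply: 931 - 4ps = -631 + 7ps, so ps = 142.
Buyers pay pb = 142 − 22 = 120; q' = -631 + 7·142 = 363.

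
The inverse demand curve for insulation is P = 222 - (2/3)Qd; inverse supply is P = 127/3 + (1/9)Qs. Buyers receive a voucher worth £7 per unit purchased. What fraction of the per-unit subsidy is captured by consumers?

Pre-subsidy: 222 - (2/3)Q = 127/3 + (1/9)Q gives Q* = 231 and P* = 68.
With the rebate, buyers effectively pay Pb = Ps − 7, where Ps is the price sellers receive.
On the curves, Pb = 222 - (2/3)Q and Ps = 127/3 + (1/9)Q; the wedge Ps − Pb = 7 gives 127/3 + (1/9)Q − (222 - (2/3)Q) = 7, so Q' = 240.
Then Pb = 222 − (2/3)·240 = 62 and Ps = 127/3 + (1/9)·240 = 69.
Buyers' price falls by P* − Pb = 68 − 62 = 6; sellers' price rises by Ps − P* = 69 − 68 = 1.
So consumers capture 6/7 = 6/7 of each unit of subsidy.

Consumer share = 6/7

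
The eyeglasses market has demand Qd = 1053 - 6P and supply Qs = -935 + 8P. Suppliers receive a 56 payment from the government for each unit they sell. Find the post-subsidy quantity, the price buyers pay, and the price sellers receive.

Q' = 393; buyers pay 110; sellers receive 166

Pre-subsidy: 1053 - 6P = -935 + 8P gives P* = 142, Q* = 201.
With the subsidy, sellers receive Ps = Pb + 56 for each unit, where Pb is the price buyers pay.
Supply in terms of Pb becomes Qs = -935 + 8(Pb + 56) = -487 + 8Pb. Setting this equal to demand: 1053 - 6Pb = -487 + 8Pb, so Pb = 110.
Sellers receive Ps = 110 + 56 = 166; Q' = 1053 − 6·110 = 393.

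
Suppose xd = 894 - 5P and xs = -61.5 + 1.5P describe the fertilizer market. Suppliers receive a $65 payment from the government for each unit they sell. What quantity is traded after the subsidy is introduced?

x' = 234

Pre-subsidy: 894 - 5P = -61.5 + 1.5P gives P* = 147, x* = 159.
With the subsidy, sellers receive Ps = Pb + 65 for each unit, where Pb is the price buyers pay.
Supply in terms of Pb becomes xs = -61.5 + 1.5(Pb + 65) = 36 + 1.5Pb. Setting this equal to demand: 894 - 5Pb = 36 + 1.5Pb, so Pb = 132.
Sellers receive Ps = 132 + 65 = 197; x' = 894 − 5·132 = 234.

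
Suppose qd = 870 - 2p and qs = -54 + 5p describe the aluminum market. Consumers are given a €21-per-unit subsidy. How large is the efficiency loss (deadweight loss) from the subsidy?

Deadweight loss = €315

Pre-subsidy: 870 - 2p = -54 + 5p gives p* = 132, q* = 606.
With the rebate, buyers effectively pay pb = ps − 21, where ps is the price sellers receive.
Demand in terms of ps becomes qd = 870 − 2(ps − 21) = 912 - 2ps. Setting this equal to supply: 912 - 2ps = -54 + 5ps, so ps = 138.
Buyers pay pb = 138 − 21 = 117; q' = -54 + 5·138 = 636.
The subsidy expands output by 636 − 606 = 30 past the efficient level; on those units the gap between marginal cost and willingness to pay runs from 0 up to 21.
DWL = ½ × 21 × 30 = 315.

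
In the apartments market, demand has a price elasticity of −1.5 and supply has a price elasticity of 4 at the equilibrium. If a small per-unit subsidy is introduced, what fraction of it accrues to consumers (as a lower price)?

For a small subsidy around the equilibrium, the benefit split depends on the relative slopes, which at a point are proportional to the elasticities.
Buyer share = εs/(εs + |εd|) = 4/(4 + 1.5) = 8/11; seller share = |εd|/(εs + |εd|) = 3/11.

Consumer share = 8/11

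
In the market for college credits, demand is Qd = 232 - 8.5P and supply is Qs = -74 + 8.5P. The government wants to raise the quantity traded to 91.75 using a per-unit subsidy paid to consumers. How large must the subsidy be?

Required subsidy s = 3 per unit

At Q = 91.75, invert demand for the buyer price: Pb = (232 − 91.75)/8.5 = 16.5; invert supply for the seller price: Ps = (91.75 − (-74))/8.5 = 19.5.
The subsidy must fill the gap: s = Ps − Pb = 19.5 − 16.5 = 3.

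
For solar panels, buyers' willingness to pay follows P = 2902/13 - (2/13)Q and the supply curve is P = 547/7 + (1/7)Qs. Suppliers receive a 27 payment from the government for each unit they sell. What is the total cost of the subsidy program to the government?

Government cost = 15660

Pre-subsidy: 2902/13 - (2/13)Q = 547/7 + (1/7)Q gives Q* = 489 and P* = 148.
With the subsidy, sellers receive Ps = Pb + 27 for each unit, where Pb is the price buyers pay.
On the curves, Pb = 2902/13 - (2/13)Q and Ps = 547/7 + (1/7)Q; the wedge Ps − Pb = 27 gives 547/7 + (1/7)Q − (2902/13 - (2/13)Q) = 27, so Q' = 580.
Then Pb = 2902/13 − (2/13)·580 = 134 and Ps = 547/7 + (1/7)·580 = 161.
Government outlay = subsidy × quantity = 27 × 580 = 15660.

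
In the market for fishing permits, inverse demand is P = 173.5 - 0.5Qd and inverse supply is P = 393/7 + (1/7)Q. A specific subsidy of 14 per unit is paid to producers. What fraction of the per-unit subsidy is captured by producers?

Pre-subsidy: 173.5 - 0.5Q = 393/7 + (1/7)Q gives Q* = 1643/9 and P* = 740/9.
With the subsidy, sellers receive Ps = Pb + 14 for each unit, where Pb is the price buyers pay.
On the curves, Pb = 173.5 - 0.5Q and Ps = 393/7 + (1/7)Q; the wedge Ps − Pb = 14 gives 393/7 + (1/7)Q − (173.5 - 0.5Q) = 14, so Q' = 613/3.
Then Pb = 173.5 − 0.5·(613/3) = 214/3 and Ps = 393/7 + (1/7)·(613/3) = 256/3.
Buyers' price falls by P* − Pb = 740/9 − 214/3 = 98/9; sellers' price rises by Ps − P* = 256/3 − 740/9 = 28/9.
So producers capture (28/9)/14 = 2/9 of each unit of subsidy.

Producer share = 2/9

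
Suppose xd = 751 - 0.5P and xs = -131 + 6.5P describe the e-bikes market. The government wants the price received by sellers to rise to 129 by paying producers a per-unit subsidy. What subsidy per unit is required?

Required subsidy s = 42 per unit

At a seller price of 129, quantity supplied is -131 + 6.5·129 = 707.5.
Buyers absorb 707.5 only when they pay Pb with 751 − 0.5·Pb = 707.5, i.e. Pb = 87.
s = Ps − Pb = 129 − 87 = 42.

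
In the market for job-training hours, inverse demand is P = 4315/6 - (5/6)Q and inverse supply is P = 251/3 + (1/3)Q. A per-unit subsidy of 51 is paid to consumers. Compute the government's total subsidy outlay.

Pre-subsidy: 4315/6 - (5/6)Q = 251/3 + (1/3)Q gives Q* = 3813/7 and P* = 5570/21.
With the rebate, buyers effectively pay Pb = Ps − 51, where Ps is the price sellers receive.
On the curves, Pb = 4315/6 - (5/6)Q and Ps = 251/3 + (1/3)Q; the wedge Ps − Pb = 51 gives 251/3 + (1/3)Q − (4315/6 - (5/6)Q) = 51, so Q' = 4119/7.
Then Pb = 4315/6 − (5/6)·(4119/7) = 4805/21 and Ps = 251/3 + (1/3)·(4119/7) = 5876/21.
Government outlay = subsidy × quantity = 51 × 4119/7 = 210069/7.

Government cost = 210069/7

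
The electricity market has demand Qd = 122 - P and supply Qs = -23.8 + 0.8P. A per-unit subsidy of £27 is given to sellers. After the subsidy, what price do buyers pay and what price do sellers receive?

Buyers pay £69; sellers receive £96

Pre-subsidy: 122 - P = -23.8 + 0.8P gives P* = 81, Q* = 41.
With the subsidy, sellers receive Ps = Pb + 27 for each unit, where Pb is the price buyers pay.
Supply in terms of Pb becomes Qs = -23.8 + 0.8(Pb + 27) = -2.2 + 0.8Pb. Setting this equal to demand: 122 - Pb = -2.2 + 0.8Pb, so Pb = 69.
Sellers receive Ps = 69 + 27 = 96; Q' = 122 − 1·69 = 53.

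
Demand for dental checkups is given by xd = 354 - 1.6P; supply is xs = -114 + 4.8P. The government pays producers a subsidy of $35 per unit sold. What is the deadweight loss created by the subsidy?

Pre-subsidy: 354 - 1.6P = -114 + 4.8P gives P* = 73.125, x* = 237.
With the subsidy, sellers receive Ps = Pb + 35 for each unit, where Pb is the price buyers pay.
Supply in terms of Pb becomes xs = -114 + 4.8(Pb + 35) = 54 + 4.8Pb. Setting this equal to demand: 354 - 1.6Pb = 54 + 4.8Pb, so Pb = 46.875.
Sellers receive Ps = 46.875 + 35 = 81.875; x' = 354 − 1.6·46.875 = 279.
The subsidy expands output by 279 − 237 = 42 past the efficient level; on those units the gap between marginal cost and willingness to pay runs from 0 up to 35.
DWL = ½ × 35 × 42 = 735.

Deadweight loss = $735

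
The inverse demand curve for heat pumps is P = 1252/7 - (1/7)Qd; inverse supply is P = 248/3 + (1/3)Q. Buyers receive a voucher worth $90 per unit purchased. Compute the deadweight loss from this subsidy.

Deadweight loss = $8505

Pre-subsidy: 1252/7 - (1/7)Q = 248/3 + (1/3)Q gives Q* = 202 and P* = 150.
With the rebate, buyers effectively pay Pb = Ps − 90, where Ps is the price sellers receive.
On the curves, Pb = 1252/7 - (1/7)Q and Ps = 248/3 + (1/3)Q; the wedge Ps − Pb = 90 gives 248/3 + (1/3)Q − (1252/7 - (1/7)Q) = 90, so Q' = 391.
Then Pb = 1252/7 − (1/7)·391 = 123 and Ps = 248/3 + (1/3)·391 = 213.
The subsidy expands output by 391 − 202 = 189 past the efficient level; on those units the gap between marginal cost and willingness to pay runs from 0 up to 90.
DWL = ½ × 90 × 189 = 8505.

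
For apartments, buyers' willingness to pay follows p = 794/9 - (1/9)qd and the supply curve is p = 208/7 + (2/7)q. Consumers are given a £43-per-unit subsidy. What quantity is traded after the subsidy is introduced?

Pre-subsidy: 794/9 - (1/9)q = 208/7 + (2/7)q gives q* = 147.44 and p* = 71.84.
With the rebate, buyers effectively pay pb = ps − 43, where ps is the price sellers receive.
On the curves, pb = 794/9 - (1/9)q and ps = 208/7 + (2/7)q; the wedge ps − pb = 43 gives 208/7 + (2/7)q − (794/9 - (1/9)q) = 43, so q' = 255.8.
Then pb = 794/9 − (1/9)·255.8 = 59.8 and ps = 208/7 + (2/7)·255.8 = 102.8.

q' = 255.8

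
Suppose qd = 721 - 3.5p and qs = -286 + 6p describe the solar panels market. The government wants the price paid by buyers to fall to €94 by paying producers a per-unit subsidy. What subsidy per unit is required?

Required subsidy s = €19 per unit

At a buyer price of 94, quantity demanded is 721 − 3.5·94 = 392.
Sellers supply 392 only when they receive ps with -286 + 6·ps = 392, i.e. ps = 113.
s = ps − pb = 113 − 94 = 19.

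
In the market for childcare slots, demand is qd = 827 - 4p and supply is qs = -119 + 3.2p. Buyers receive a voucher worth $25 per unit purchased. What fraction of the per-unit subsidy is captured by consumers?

Consumer share = 4/9

Pre-subsidy: 827 - 4p = -119 + 3.2p gives p* = 2365/18, q* = 2713/9.
With the rebate, buyers effectively pay pb = ps − 25, where ps is the price sellers receive.
Demand in terms of ps becomes qd = 827 − 4(ps − 25) = 927 - 4ps. Setting this equal to supply: 927 - 4ps = -119 + 3.2ps, so ps = 2615/18.
Buyers pay pb = 2615/18 − 25 = 2165/18; q' = -119 + 3.2·(2615/18) = 3113/9.
Buyers' price falls by p* − pb = 2365/18 − 2165/18 = 100/9; sellers' price rises by ps − p* = 2615/18 − 2365/18 = 125/9.
So consumers capture (100/9)/25 = 4/9 of each unit of subsidy.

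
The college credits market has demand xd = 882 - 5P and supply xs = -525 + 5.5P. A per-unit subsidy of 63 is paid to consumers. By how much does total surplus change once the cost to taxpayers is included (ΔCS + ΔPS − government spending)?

Net change in total surplus = -5197.5

Pre-subsidy: 882 - 5P = -525 + 5.5P gives P* = 134, x* = 212.
With the rebate, buyers effectively pay Pb = Ps − 63, where Ps is the price sellers receive.
Demand in terms of Ps becomes xd = 882 − 5(Ps − 63) = 1197 - 5Ps. Setting this equal to supply: 1197 - 5Ps = -525 + 5.5Ps, so Ps = 164.
Buyers pay Pb = 164 − 63 = 101; x' = -525 + 5.5·164 = 377.
ΔCS = ½(212 + 377)(134 − 101) = 9718.5; ΔPS = ½(212 + 377)(164 − 134) = 8835.
Government spending = 63 × 377 = 23751.
Net change = 9718.5 + 8835 − 23751 = -5197.5. The loss equals the DWL triangle ½·63·165.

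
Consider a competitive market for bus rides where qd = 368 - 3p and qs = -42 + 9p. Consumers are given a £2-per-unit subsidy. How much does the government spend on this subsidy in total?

Government cost = £540

Pre-subsidy: 368 - 3p = -42 + 9p gives p* = 205/6, q* = 265.5.
With the rebate, buyers effectively pay pb = ps − 2, where ps is the price sellers receive.
Demand in terms of ps becomes qd = 368 − 3(ps − 2) = 374 - 3ps. Setting this equal to supply: 374 - 3ps = -42 + 9ps, so ps = 104/3.
Buyers pay pb = 104/3 − 2 = 98/3; q' = -42 + 9·(104/3) = 270.
Government outlay = subsidy × quantity = 2 × 270 = 540.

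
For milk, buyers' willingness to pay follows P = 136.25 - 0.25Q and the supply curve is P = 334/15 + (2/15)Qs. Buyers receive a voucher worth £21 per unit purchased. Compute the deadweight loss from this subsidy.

Deadweight loss = 13230/23

Pre-subsidy: 136.25 - 0.25Q = 334/15 + (2/15)Q gives Q* = 6839/23 and P* = 1424/23.
With the rebate, buyers effectively pay Pb = Ps − 21, where Ps is the price sellers receive.
On the curves, Pb = 136.25 - 0.25Q and Ps = 334/15 + (2/15)Q; the wedge Ps − Pb = 21 gives 334/15 + (2/15)Q − (136.25 - 0.25Q) = 21, so Q' = 8099/23.
Then Pb = 136.25 − 0.25·(8099/23) = 1109/23 and Ps = 334/15 + (2/15)·(8099/23) = 1592/23.
The subsidy expands output by 8099/23 − 6839/23 = 1260/23 past the efficient level; on those units the gap between marginal cost and willingness to pay runs from 0 up to 21.
DWL = ½ × 21 × 1260/23 = 13230/23.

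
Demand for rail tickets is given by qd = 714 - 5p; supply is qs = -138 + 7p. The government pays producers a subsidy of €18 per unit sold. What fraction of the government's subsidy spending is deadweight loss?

Pre-subsidy: 714 - 5p = -138 + 7p gives p* = 71, q* = 359.
With the subsidy, sellers receive ps = pb + 18 for each unit, where pb is the price buyers pay.
Supply in terms of pb becomes qs = -138 + 7(pb + 18) = -12 + 7pb. Setting this equal to demand: 714 - 5pb = -12 + 7pb, so pb = 60.5.
Sellers receive ps = 60.5 + 18 = 78.5; q' = 714 − 5·60.5 = 411.5.
ΔCS = ½(359 + 411.5)(71 − 60.5) = 4045.125; ΔPS = ½(359 + 411.5)(78.5 − 71) = 2889.375.
Government spending = 18 × 411.5 = 7407.
DWL = ½ × 18 × (411.5 − 359) = 472.5; fraction = 472.5 / 7407 = 105/1646.

DWL / government spending = 105/1646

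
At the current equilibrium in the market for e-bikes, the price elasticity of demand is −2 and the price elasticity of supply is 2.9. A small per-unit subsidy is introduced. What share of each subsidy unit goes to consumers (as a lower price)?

Consumer share = 29/49

For a small subsidy around the equilibrium, the benefit split depends on the relative slopes, which at a point are proportional to the elasticities.
Buyer share = εs/(εs + |εd|) = 2.9/(2.9 + 2) = 29/49; seller share = |εd|/(εs + |εd|) = 20/49.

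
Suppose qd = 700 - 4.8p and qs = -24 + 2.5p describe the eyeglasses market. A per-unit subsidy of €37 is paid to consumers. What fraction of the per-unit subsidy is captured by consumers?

Pre-subsidy: 700 - 4.8p = -24 + 2.5p gives p* = 7240/73, q* = 16348/73.
With the rebate, buyers effectively pay pb = ps − 37, where ps is the price sellers receive.
Demand in terms of ps becomes qd = 700 − 4.8(ps − 37) = 877.6 - 4.8ps. Setting this equal to supply: 877.6 - 4.8ps = -24 + 2.5ps, so ps = 9016/73.
Buyers pay pb = 9016/73 − 37 = 6315/73; q' = -24 + 2.5·(9016/73) = 20788/73.
Buyers' price falls by p* − pb = 7240/73 − 6315/73 = 925/73; sellers' price rises by ps − p* = 9016/73 − 7240/73 = 1776/73.
So consumers capture (925/73)/37 = 25/73 of each unit of subsidy.

Consumer share = 25/73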